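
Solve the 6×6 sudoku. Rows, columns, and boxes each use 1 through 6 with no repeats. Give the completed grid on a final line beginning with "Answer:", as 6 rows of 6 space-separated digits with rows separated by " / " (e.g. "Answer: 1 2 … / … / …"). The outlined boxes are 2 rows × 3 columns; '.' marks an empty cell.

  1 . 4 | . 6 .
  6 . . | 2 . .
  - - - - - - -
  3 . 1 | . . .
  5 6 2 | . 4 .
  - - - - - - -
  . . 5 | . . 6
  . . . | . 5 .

Step 1. [r2c3∈{3}] nothing but 3 survives at r2c3. So r2c3=3.
Step 2. [r5c5∈{1,2,3}] col 5 places 3 nowhere but r5c5 ⇒ r5c5=3.
Step 3. [r6c6∈{1,2,4}] r6c6 is the only open cell in box 6 admitting 2. So r6c6=2.
Step 4. [r6c1∈{4}] nothing but 4 survives at r6c1. So r6c1=4.
Step 5. [r3c6∈{5}] r3c6 is down to just 5 ⇒ r3c6=5.
Step 6. [r6c4∈{1}] r6c4's peers cover all but 1, so r6c4=1.
Step 7. [r1c6∈{3}] r1c6 has the single candidate 3. So r1c6=3.
Step 8. [r1c2∈{2,5}] in row 1, 2 fits only at r1c2. So r1c2=2.
Step 9. [r2c5∈{1}] r2c5's peers cover all but 1, so r2c5=1.
Step 10. [r5c4∈{4}] r5c4 is down to just 4 ⇒ r5c4=4.
Step 11. [r5c1∈{2}] r5c1's peers cover all but 2 ⇒ r5c1=2.
Step 12. [r3c4∈{6}] nothing but 6 survives at r3c4 ⇒ r3c4=6.
Step 13. [r3c2∈{4}] r3c2's peers cover all but 4. So r3c2=4.
Step 14. [r6c3∈{6}] only 6 remains possible at r6c3, so r6c3=6.
Step 15. [r6c2∈{3}] r6c2's peers cover all but 3, so r6c2=3.
Step 16. [r3c5∈{2}] only 2 remains possible at r3c5, so r3c5=2.
Step 17. [r4c6∈{1}] r4c6's peers cover all but 1 ⇒ r4c6=1.
Step 18. [r2c6∈{4}] only 4 remains possible at r2c6 ⇒ r2c6=4.
Step 19. [r4c4∈{3}] nothing but 3 survives at r4c4 ⇒ r4c4=3.
Step 20. [r5c2∈{1}] only 1 remains possible at r5c2. So r5c2=1.
Step 21. [r1c4∈{5}] r1c4 has the single candidate 5. So r1c4=5.
Step 22. [r2c2∈{5}] r2c2's peers cover all but 5, so r2c2=5.

Answer: 1 2 4 5 6 3 / 6 5 3 2 1 4 / 3 4 1 6 2 5 / 5 6 2 3 4 1 / 2 1 5 4 3 6 / 4 3 6 1 5 2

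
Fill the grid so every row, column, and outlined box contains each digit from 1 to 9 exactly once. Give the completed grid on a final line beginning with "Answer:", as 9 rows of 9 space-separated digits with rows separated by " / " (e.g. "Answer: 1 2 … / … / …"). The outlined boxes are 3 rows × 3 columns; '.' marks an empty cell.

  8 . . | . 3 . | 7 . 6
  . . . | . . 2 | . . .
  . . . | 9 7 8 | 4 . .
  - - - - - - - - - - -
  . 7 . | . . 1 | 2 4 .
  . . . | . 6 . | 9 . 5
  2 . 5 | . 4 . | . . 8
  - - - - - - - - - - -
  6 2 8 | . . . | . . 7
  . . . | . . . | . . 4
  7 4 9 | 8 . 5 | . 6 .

Step 1. [r4c9∈{3}] only 3 remains possible at r4c9, so r4c9=3.
Step 2. [r9c7∈{1,3}] r9c7 is the only open cell in row 9 admitting 3, so r9c7=3.
Step 3. [r2c4∈{1,4,5,6}] r2c4 is the only open cell in box 2 admitting 6 ⇒ r2c4=6.
Step 4. [r2c9∈{1,9}] col 9 places 9 nowhere but r2c9. So r2c9=9.
Step 5. [r1c2∈{1,5,9}] across row 1, 9 lands solely at r1c2. So r1c2=9.
Step 6. [r6c6∈{3,7,9}] r6c6 is the only open cell in row 6 admitting 9, so r6c6=9.
Step 7. [r5c4∈{2,3,7}] across row 5, 2 lands solely at r5c4 ⇒ r5c4=2.
Step 8. [r1c6∈{4}] r1c6's peers cover all but 4, so r1c6=4.
Step 9. [r7c6∈{3}] r7c6's peers cover all but 3, so r7c6=3.
Step 10. [r2c3∈{1,3,4,7}] row 2 places 7 nowhere but r2c3. So r2c3=7.
Step 11. [r2c1∈{1,3,4,5}] across row 2, 4 lands solely at r2c1, so r2c1=4.
Step 12. [r5c6∈{7}] r5c6 is down to just 7. So r5c6=7.
Step 13. [r5c8∈{1}] r5c8 is down to just 1 ⇒ r5c8=1.
Step 14. [r5c1∈{3}] r5c1 is down to just 3 ⇒ r5c1=3.
Step 15. [r6c2∈{1,6}] row 6 places 1 nowhere but r6c2. So r6c2=1.
Step 16. [r3c2∈{3,5,6}] across col 2, 6 lands solely at r3c2. So r3c2=6.
Step 17. [r4c4∈{5}] only 5 remains possible at r4c4, so r4c4=5.
Step 18. [r1c8∈{2,5}] in row 1, 5 fits only at r1c8 ⇒ r1c8=5.
Step 19. [r1c4∈{1}] nothing but 1 survives at r1c4 ⇒ r1c4=1.
Step 20. [r2c7∈{1,8}] 1 has one home in row 2: r2c7. So r2c7=1.
Step 21. [r3c9∈{2}] only 2 remains possible at r3c9, so r3c9=2.
Step 22. [r3c1∈{1,5}] 5 has one home in row 3: r3c1. So r3c1=5.
Step 23. [r7c5∈{1,9}] r7c5 is the only open cell in row 7 admitting 1, so r7c5=1.
Step 24. [r2c2∈{3}] r2c2 is down to just 3 ⇒ r2c2=3.
Step 25. [r8c8∈{2,8,9}] col 8 places 2 nowhere but r8c8 ⇒ r8c8=2.
Step 26. [r8c7∈{5,8}] across row 8, 8 lands solely at r8c7 ⇒ r8c7=8.
Step 27. [r8c1∈{1}] only 1 remains possible at r8c1, so r8c1=1.
Step 28. [r9c9∈{1}] r9c9 has the single candidate 1. So r9c9=1.
Step 29. [r4c5∈{8}] nothing but 8 survives at r4c5. So r4c5=8.
Step 30. [r3c3∈{1}] r3c3 is down to just 1, so r3c3=1.
Step 31. [r7c8∈{9}] only 9 remains possible at r7c8, so r7c8=9.
Step 32. [r4c3∈{6}] only 6 remains possible at r4c3 ⇒ r4c3=6.
Step 33. [r1c3∈{2}] r1c3 is down to just 2. So r1c3=2.
Step 34. [r8c6∈{6}] r8c6 has the single candidate 6, so r8c6=6.
Step 35. [r8c3∈{3}] r8c3 has the single candidate 3, so r8c3=3.
Step 36. [r7c7∈{5}] r7c7 is down to just 5. So r7c7=5.
Step 37. [r4c1∈{9}] r4c1 has the single candidate 9, so r4c1=9.
Step 38. [r8c5∈{9}] only 9 remains possible at r8c5, so r8c5=9.
Step 39. [r2c8∈{8}] r2c8 has the single candidate 8. So r2c8=8.
Step 40. [r6c4∈{3}] r6c4 is down to just 3, so r6c4=3.
Step 41. [r3c8∈{3}] only 3 remains possible at r3c8. So r3c8=3.
Step 42. [r5c2∈{8}] nothing but 8 survives at r5c2 ⇒ r5c2=8.
Step 43. [r9c5∈{2}] r9c5 is down to just 2, so r9c5=2.
Step 44. [r2c5∈{5}] r2c5's peers cover all but 5 ⇒ r2c5=5.
Step 45. [r8c2∈{5}] r8c2 has the single candidate 5 ⇒ r8c2=5.
Step 46. [r8c4∈{7}] r8c4 has the single candidate 7 ⇒ r8c4=7.
Step 47. [r5c3∈{4}] r5c3's peers cover all but 4 ⇒ r5c3=4.
Step 48. [r6c8∈{7}] r6c8 is down to just 7, so r6c8=7.
Step 49. [r7c4∈{4}] nothing but 4 survives at r7c4 ⇒ r7c4=4.
Step 50. [r6c7∈{6}] r6c7's peers cover all but 6 ⇒ r6c7=6.

Answer: 8 9 2 1 3 4 7 5 6 / 4 3 7 6 5 2 1 8 9 / 5 6 1 9 7 8 4 3 2 / 9 7 6 5 8 1 2 4 3 / 3 8 4 2 6 7 9 1 5 / 2 1 5 3 4 9 6 7 8 / 6 2 8 4 1 3 5 9 7 / 1 5 3 7 9 6 8 2 4 / 7 4 9 8 2 5 3 6 1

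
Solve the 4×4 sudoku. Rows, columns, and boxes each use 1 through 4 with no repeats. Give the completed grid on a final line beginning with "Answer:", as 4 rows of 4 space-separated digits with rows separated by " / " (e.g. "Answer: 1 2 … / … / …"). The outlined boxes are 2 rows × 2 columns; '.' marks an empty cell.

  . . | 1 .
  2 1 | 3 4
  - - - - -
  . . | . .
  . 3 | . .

Step 1. [r3c2∈{2,4}] in col 2, 2 fits only at r3c2, so r3c2=2.
Step 2. [r4c3∈{2,4}] across col 3, 2 lands solely at r4c3. So r4c3=2.
Step 3. [r4c1∈{1,4}] across row 4, 4 lands solely at r4c1, so r4c1=4.
Step 4. [r3c4∈{1,3}] 3 has one home in row 3: r3c4 ⇒ r3c4=3.
Step 5. [r1c1∈{3}] r1c1's peers cover all but 3. So r1c1=3.
Step 6. [r4c4∈{1}] r4c4 has the single candidate 1 ⇒ r4c4=1.
Step 7. [r3c3∈{4}] r3c3 has the single candidate 4 ⇒ r3c3=4.
Step 8. [r3c1∈{1}] only 1 remains possible at r3c1 ⇒ r3c1=1.
Step 9. [r1c4∈{2}] r1c4's peers cover all but 2 ⇒ r1c4=2.
Step 10. [r1c2∈{4}] r1c2 is down to just 4 ⇒ r1c2=4.

Answer: 3 4 1 2 / 2 1 3 4 / 1 2 4 3 / 4 3 2 1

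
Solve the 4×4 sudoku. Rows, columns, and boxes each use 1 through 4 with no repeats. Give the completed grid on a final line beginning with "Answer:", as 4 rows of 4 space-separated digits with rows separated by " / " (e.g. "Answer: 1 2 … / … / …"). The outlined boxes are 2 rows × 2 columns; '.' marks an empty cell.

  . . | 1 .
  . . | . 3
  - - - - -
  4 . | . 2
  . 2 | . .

Step 1. [r3c2∈{1,3}] row 3 places 1 nowhere but r3c2. So r3c2=1.
Step 2. [r1c4∈{4}] r1c4's peers cover all but 4 ⇒ r1c4=4.
Step 3. [r1c1∈{2,3}] 2 has one home in row 1: r1c1 ⇒ r1c1=2.
Step 4. [r4c3∈{3,4}] in row 4, 4 fits only at r4c3 ⇒ r4c3=4.
Step 5. [r1c2∈{3}] r1c2 is down to just 3 ⇒ r1c2=3.
Step 6. [r3c3∈{3}] nothing but 3 survives at r3c3, so r3c3=3.
Step 7. [r2c1∈{1}] r2c1's peers cover all but 1 ⇒ r2c1=1.
Step 8. [r2c2∈{4}] only 4 remains possible at r2c2 ⇒ r2c2=4.
Step 9. [r4c4∈{1}] r4c4's peers cover all but 1, so r4c4=1.
Step 10. [r2c3∈{2}] r2c3 is down to just 2 ⇒ r2c3=2.
Step 11. [r4c1∈{3}] nothing but 3 survives at r4c1, so r4c1=3.

Answer: 2 3 1 4 / 1 4 2 3 / 4 1 3 2 / 3 2 4 1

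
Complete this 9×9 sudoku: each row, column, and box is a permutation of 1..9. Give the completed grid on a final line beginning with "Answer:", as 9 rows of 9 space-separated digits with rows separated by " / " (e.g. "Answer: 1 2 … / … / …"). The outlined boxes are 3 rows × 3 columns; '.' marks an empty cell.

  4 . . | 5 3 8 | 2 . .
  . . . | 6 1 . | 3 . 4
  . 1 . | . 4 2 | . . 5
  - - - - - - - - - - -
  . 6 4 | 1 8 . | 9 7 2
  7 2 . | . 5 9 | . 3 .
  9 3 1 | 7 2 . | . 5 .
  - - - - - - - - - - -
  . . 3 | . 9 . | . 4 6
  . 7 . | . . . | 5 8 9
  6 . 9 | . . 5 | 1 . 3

Step 1. [r3c7∈{6,7,8}] in box 3, 8 fits only at r3c7. So r3c7=8.
Step 2. [r2c3∈{2,5,7,8}] col 3 places 5 nowhere but r2c3 ⇒ r2c3=5.
Step 3. [r5c4∈{4}] only 4 remains possible at r5c4, so r5c4=4.
Step 4. [r1c8∈{1,6,9}] 1 has one home in col 8: r1c8 ⇒ r1c8=1.
Step 5. [r8c3∈{2}] nothing but 2 survives at r8c3 ⇒ r8c3=2.
Step 6. [r8c6∈{1,3,4,6}] in row 8, 4 fits only at r8c6. So r8c6=4.
Step 7. [r7c6∈{1,7}] col 6 places 1 nowhere but r7c6, so r7c6=1.
Step 8. [r2c8∈{9}] r2c8's peers cover all but 9 ⇒ r2c8=9.
Step 9. [r2c2∈{8}] only 8 remains possible at r2c2. So r2c2=8.
Step 10. [r1c3∈{6,7}] across row 1, 6 lands solely at r1c3, so r1c3=6.
Step 11. [r7c1∈{5,8}] col 1 places 8 nowhere but r7c1. So r7c1=8.
Step 12. [r6c6∈{6}] nothing but 6 survives at r6c6. So r6c6=6.
Step 13. [r6c9∈{8}] only 8 remains possible at r6c9, so r6c9=8.
Step 14. [r7c4∈{2}] only 2 remains possible at r7c4 ⇒ r7c4=2.
Step 15. [r3c4∈{9}] nothing but 9 survives at r3c4. So r3c4=9.
Step 16. [r9c2∈{4}] r9c2's peers cover all but 4. So r9c2=4.
Step 17. [r2c6∈{7}] r2c6's peers cover all but 7, so r2c6=7.
Step 18. [r1c2∈{9}] r1c2 has the single candidate 9, so r1c2=9.
Step 19. [r9c4∈{8}] nothing but 8 survives at r9c4. So r9c4=8.
Step 20. [r5c7∈{6}] nothing but 6 survives at r5c7, so r5c7=6.
Step 21. [r3c3∈{7}] nothing but 7 survives at r3c3. So r3c3=7.
Step 22. [r4c1∈{5}] r4c1 is down to just 5, so r4c1=5.
Step 23. [r3c1∈{3}] r3c1's peers cover all but 3. So r3c1=3.
Step 24. [r5c9∈{1}] only 1 remains possible at r5c9. So r5c9=1.
Step 25. [r8c1∈{1}] only 1 remains possible at r8c1. So r8c1=1.
Step 26. [r9c5∈{7}] r9c5 is down to just 7 ⇒ r9c5=7.
Step 27. [r7c7∈{7}] r7c7 is down to just 7. So r7c7=7.
Step 28. [r2c1∈{2}] r2c1 is down to just 2, so r2c1=2.
Step 29. [r9c8∈{2}] r9c8 is down to just 2 ⇒ r9c8=2.
Step 30. [r8c4∈{3}] r8c4 is down to just 3 ⇒ r8c4=3.
Step 31. [r3c8∈{6}] r3c8 has the single candidate 6 ⇒ r3c8=6.
Step 32. [r7c2∈{5}] r7c2's peers cover all but 5 ⇒ r7c2=5.
Step 33. [r1c9∈{7}] r1c9 has the single candidate 7 ⇒ r1c9=7.
Step 34. [r5c3∈{8}] only 8 remains possible at r5c3, so r5c3=8.
Step 35. [r6c7∈{4}] only 4 remains possible at r6c7. So r6c7=4.
Step 36. [r4c6∈{3}] r4c6 has the single candidate 3. So r4c6=3.
Step 37. [r8c5∈{6}] r8c5's peers cover all but 6. So r8c5=6.

Answer: 4 9 6 5 3 8 2 1 7 / 2 8 5 6 1 7 3 9 4 / 3 1 7 9 4 2 8 6 5 / 5 6 4 1 8 3 9 7 2 / 7 2 8 4 5 9 6 3 1 / 9 3 1 7 2 6 4 5 8 / 8 5 3 2 9 1 7 4 6 / 1 7 2 3 6 4 5 8 9 / 6 4 9 8 7 5 1 2 3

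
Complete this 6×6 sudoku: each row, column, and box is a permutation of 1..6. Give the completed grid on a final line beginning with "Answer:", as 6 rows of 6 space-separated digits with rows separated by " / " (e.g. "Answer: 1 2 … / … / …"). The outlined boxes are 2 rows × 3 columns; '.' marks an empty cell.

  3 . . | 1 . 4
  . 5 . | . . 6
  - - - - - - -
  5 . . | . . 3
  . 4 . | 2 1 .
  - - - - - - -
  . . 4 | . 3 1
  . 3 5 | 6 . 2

Step 1. [r4c1∈{6}] r4c1 is down to just 6 ⇒ r4c1=6.
Step 2. [r2c5∈{2}] r2c5 has the single candidate 2 ⇒ r2c5=2.
Step 3. [r1c3∈{2,6}] r1c3 is the only open cell in col 3 admitting 6. So r1c3=6.
Step 4. [r1c2∈{2}] r1c2 is down to just 2. So r1c2=2.
Step 5. [r2c3∈{1}] only 1 remains possible at r2c3. So r2c3=1.
Step 6. [r3c4∈{4}] r3c4's peers cover all but 4, so r3c4=4.
Step 7. [r5c4∈{5}] only 5 remains possible at r5c4. So r5c4=5.
Step 8. [r3c3∈{2}] only 2 remains possible at r3c3 ⇒ r3c3=2.
Step 9. [r4c3∈{3}] only 3 remains possible at r4c3 ⇒ r4c3=3.
Step 10. [r2c1∈{4}] r2c1's peers cover all but 4, so r2c1=4.
Step 11. [r6c5∈{4}] r6c5's peers cover all but 4 ⇒ r6c5=4.
Step 12. [r3c2∈{1}] nothing but 1 survives at r3c2, so r3c2=1.
Step 13. [r6c1∈{1}] nothing but 1 survives at r6c1, so r6c1=1.
Step 14. [r1c5∈{5}] nothing but 5 survives at r1c5. So r1c5=5.
Step 15. [r2c4∈{3}] only 3 remains possible at r2c4 ⇒ r2c4=3.
Step 16. [r5c2∈{6}] r5c2 has the single candidate 6 ⇒ r5c2=6.
Step 17. [r3c5∈{6}] nothing but 6 survives at r3c5. So r3c5=6.
Step 18. [r5c1∈{2}] r5c1 is down to just 2 ⇒ r5c1=2.
Step 19. [r4c6∈{5}] r4c6's peers cover all but 5 ⇒ r4c6=5.

Answer: 3 2 6 1 5 4 / 4 5 1 3 2 6 / 5 1 2 4 6 3 / 6 4 3 2 1 5 / 2 6 4 5 3 1 / 1 3 5 6 4 2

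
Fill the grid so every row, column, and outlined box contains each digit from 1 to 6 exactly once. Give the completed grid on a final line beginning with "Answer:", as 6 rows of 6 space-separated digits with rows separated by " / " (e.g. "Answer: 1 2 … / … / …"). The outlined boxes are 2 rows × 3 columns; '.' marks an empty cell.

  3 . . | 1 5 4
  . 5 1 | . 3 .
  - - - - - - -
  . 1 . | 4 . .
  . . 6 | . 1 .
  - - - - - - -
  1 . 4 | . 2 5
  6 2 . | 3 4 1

Step 1. [r3c3∈{2,3,5}] 3 has one home in col 3: r3c3 ⇒ r3c3=3.
Step 2. [r2c1∈{2,4}] r2c1 is the only open cell in row 2 admitting 4. So r2c1=4.
Step 3. [r3c1∈{2,5}] 5 has one home in row 3: r3c1. So r3c1=5.
Step 4. [r3c6∈{2,6}] in row 3, 2 fits only at r3c6. So r3c6=2.
Step 5. [r2c6∈{6}] only 6 remains possible at r2c6, so r2c6=6.
Step 6. [r4c1∈{2}] only 2 remains possible at r4c1, so r4c1=2.
Step 7. [r1c2∈{6}] r1c2's peers cover all but 6, so r1c2=6.
Step 8. [r4c4∈{5}] r4c4 has the single candidate 5, so r4c4=5.
Step 9. [r2c4∈{2}] r2c4 is down to just 2, so r2c4=2.
Step 10. [r3c5∈{6}] only 6 remains possible at r3c5, so r3c5=6.
Step 11. [r4c6∈{3}] nothing but 3 survives at r4c6 ⇒ r4c6=3.
Step 12. [r5c2∈{3}] r5c2 is down to just 3 ⇒ r5c2=3.
Step 13. [r4c2∈{4}] r4c2 is down to just 4. So r4c2=4.
Step 14. [r1c3∈{2}] nothing but 2 survives at r1c3. So r1c3=2.
Step 15. [r5c4∈{6}] r5c4 is down to just 6, so r5c4=6.
Step 16. [r6c3∈{5}] r6c3's peers cover all but 5 ⇒ r6c3=5.

Answer: 3 6 2 1 5 4 / 4 5 1 2 3 6 / 5 1 3 4 6 2 / 2 4 6 5 1 3 / 1 3 4 6 2 5 / 6 2 5 3 4 1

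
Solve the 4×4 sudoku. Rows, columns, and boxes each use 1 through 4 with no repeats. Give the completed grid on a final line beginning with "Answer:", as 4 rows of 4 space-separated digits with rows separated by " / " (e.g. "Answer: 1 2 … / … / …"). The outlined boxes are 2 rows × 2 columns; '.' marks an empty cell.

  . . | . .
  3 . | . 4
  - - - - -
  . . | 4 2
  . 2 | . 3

Step 1. [r1c4∈{1}] only 1 remains possible at r1c4 ⇒ r1c4=1.
Step 2. [r1c1∈{2,4}] across col 1, 2 lands solely at r1c1, so r1c1=2.
Step 3. [r3c1∈{1}] r3c1 is down to just 1. So r3c1=1.
Step 4. [r1c2∈{4}] only 4 remains possible at r1c2 ⇒ r1c2=4.
Step 5. [r3c2∈{3}] r3c2 has the single candidate 3. So r3c2=3.
Step 6. [r4c3∈{1}] nothing but 1 survives at r4c3, so r4c3=1.
Step 7. [r1c3∈{3}] nothing but 3 survives at r1c3, so r1c3=3.
Step 8. [r4c1∈{4}] r4c1 has the single candidate 4, so r4c1=4.
Step 9. [r2c3∈{2}] r2c3's peers cover all but 2 ⇒ r2c3=2.
Step 10. [r2c2∈{1}] only 1 remains possible at r2c2 ⇒ r2c2=1.

Answer: 2 4 3 1 / 3 1 2 4 / 1 3 4 2 / 4 2 1 3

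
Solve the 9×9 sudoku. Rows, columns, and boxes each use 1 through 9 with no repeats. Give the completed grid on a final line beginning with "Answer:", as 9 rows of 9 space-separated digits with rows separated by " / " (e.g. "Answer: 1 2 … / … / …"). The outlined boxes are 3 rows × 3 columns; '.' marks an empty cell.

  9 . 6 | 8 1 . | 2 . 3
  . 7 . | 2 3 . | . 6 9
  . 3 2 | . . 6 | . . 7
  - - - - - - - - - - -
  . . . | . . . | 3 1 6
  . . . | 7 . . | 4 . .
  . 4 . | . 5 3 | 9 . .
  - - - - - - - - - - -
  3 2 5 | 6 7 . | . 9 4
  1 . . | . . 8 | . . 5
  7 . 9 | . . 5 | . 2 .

Step 1. [r5c2∈{1,5,6,8,9}] in col 2, 1 fits only at r5c2. So r5c2=1.
Step 2. [r2c6∈{4}] nothing but 4 survives at r2c6. So r2c6=4.
Step 3. [r4c2∈{5,8,9}] in col 2, 9 fits only at r4c2. So r4c2=9.
Step 4. [r7c7∈{1,8}] 8 has one home in row 7: r7c7, so r7c7=8.
Step 5. [r4c1∈{2,5,8}] in row 4, 5 fits only at r4c1. So r4c1=5.
Step 6. [r3c8∈{4,5,8}] in box 3, 8 fits only at r3c8. So r3c8=8.
Step 7. [r5c5∈{2,6,8,9}] in col 5, 6 fits only at r5c5 ⇒ r5c5=6.
Step 8. [r9c5∈{4}] r9c5's peers cover all but 4. So r9c5=4.
Step 9. [r2c1∈{8}] nothing but 8 survives at r2c1 ⇒ r2c1=8.
Step 10. [r2c7∈{1,5}] in row 2, 5 fits only at r2c7, so r2c7=5.
Step 11. [r5c1∈{2}] r5c1's peers cover all but 2 ⇒ r5c1=2.
Step 12. [r6c8∈{7}] nothing but 7 survives at r6c8. So r6c8=7.
Step 13. [r6c3∈{8}] nothing but 8 survives at r6c3 ⇒ r6c3=8.
Step 14. [r9c4∈{1,3}] row 9 places 3 nowhere but r9c4 ⇒ r9c4=3.
Step 15. [r8c5∈{2,9}] in row 8, 2 fits only at r8c5, so r8c5=2.
Step 16. [r8c2∈{6}] only 6 remains possible at r8c2. So r8c2=6.
Step 17. [r9c7∈{1,6}] 6 has one home in row 9: r9c7, so r9c7=6.
Step 18. [r8c4∈{9}] r8c4 is down to just 9, so r8c4=9.
Step 19. [r9c9∈{1}] r9c9's peers cover all but 1. So r9c9=1.
Step 20. [r3c5∈{9}] r3c5 is down to just 9, so r3c5=9.
Step 21. [r4c3∈{7}] r4c3 is down to just 7 ⇒ r4c3=7.
Step 22. [r4c5∈{8}] nothing but 8 survives at r4c5. So r4c5=8.
Step 23. [r8c3∈{4}] r8c3's peers cover all but 4. So r8c3=4.
Step 24. [r8c7∈{7}] only 7 remains possible at r8c7 ⇒ r8c7=7.
Step 25. [r9c2∈{8}] r9c2 is down to just 8 ⇒ r9c2=8.
Step 26. [r1c2∈{5}] r1c2 is down to just 5. So r1c2=5.
Step 27. [r5c6∈{9}] r5c6 has the single candidate 9 ⇒ r5c6=9.
Step 28. [r7c6∈{1}] nothing but 1 survives at r7c6 ⇒ r7c6=1.
Step 29. [r4c4∈{4}] nothing but 4 survives at r4c4, so r4c4=4.
Step 30. [r5c3∈{3}] nothing but 3 survives at r5c3. So r5c3=3.
Step 31. [r3c7∈{1}] r3c7 is down to just 1. So r3c7=1.
Step 32. [r6c9∈{2}] only 2 remains possible at r6c9. So r6c9=2.
Step 33. [r2c3∈{1}] only 1 remains possible at r2c3 ⇒ r2c3=1.
Step 34. [r1c6∈{7}] r1c6 is down to just 7, so r1c6=7.
Step 35. [r8c8∈{3}] nothing but 3 survives at r8c8. So r8c8=3.
Step 36. [r6c4∈{1}] r6c4 is down to just 1. So r6c4=1.
Step 37. [r3c1∈{4}] nothing but 4 survives at r3c1. So r3c1=4.
Step 38. [r5c8∈{5}] r5c8 is down to just 5, so r5c8=5.
Step 39. [r5c9∈{8}] nothing but 8 survives at r5c9. So r5c9=8.
Step 40. [r4c6∈{2}] r4c6 has the single candidate 2, so r4c6=2.
Step 41. [r1c8∈{4}] only 4 remains possible at r1c8. So r1c8=4.
Step 42. [r6c1∈{6}] r6c1 is down to just 6, so r6c1=6.
Step 43. [r3c4∈{5}] r3c4's peers cover all but 5, so r3c4=5.

Answer: 9 5 6 8 1 7 2 4 3 / 8 7 1 2 3 4 5 6 9 / 4 3 2 5 9 6 1 8 7 / 5 9 7 4 8 2 3 1 6 / 2 1 3 7 6 9 4 5 8 / 6 4 8 1 5 3 9 7 2 / 3 2 5 6 7 1 8 9 4 / 1 6 4 9 2 8 7 3 5 / 7 8 9 3 4 5 6 2 1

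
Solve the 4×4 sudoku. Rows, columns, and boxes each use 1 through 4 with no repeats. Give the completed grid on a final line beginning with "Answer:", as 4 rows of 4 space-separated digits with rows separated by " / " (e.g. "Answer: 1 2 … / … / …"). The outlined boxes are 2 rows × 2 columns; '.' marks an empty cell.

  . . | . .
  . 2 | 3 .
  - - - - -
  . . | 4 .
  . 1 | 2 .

Step 1. [r3c2∈{3}] r3c2's peers cover all but 3, so r3c2=3.
Step 2. [r1c2∈{4}] only 4 remains possible at r1c2, so r1c2=4.
Step 3. [r1c3∈{1}] only 1 remains possible at r1c3. So r1c3=1.
Step 4. [r2c4∈{4}] only 4 remains possible at r2c4, so r2c4=4.
Step 5. [r4c1∈{4}] r4c1 has the single candidate 4. So r4c1=4.
Step 6. [r3c1∈{2}] r3c1 has the single candidate 2 ⇒ r3c1=2.
Step 7. [r1c4∈{2}] r1c4's peers cover all but 2, so r1c4=2.
Step 8. [r4c4∈{3}] r4c4 has the single candidate 3. So r4c4=3.
Step 9. [r3c4∈{1}] r3c4 is down to just 1, so r3c4=1.
Step 10. [r2c1∈{1}] r2c1 has the single candidate 1. So r2c1=1.
Step 11. [r1c1∈{3}] r1c1 is down to just 3 ⇒ r1c1=3.

Answer: 3 4 1 2 / 1 2 3 4 / 2 3 4 1 / 4 1 2 3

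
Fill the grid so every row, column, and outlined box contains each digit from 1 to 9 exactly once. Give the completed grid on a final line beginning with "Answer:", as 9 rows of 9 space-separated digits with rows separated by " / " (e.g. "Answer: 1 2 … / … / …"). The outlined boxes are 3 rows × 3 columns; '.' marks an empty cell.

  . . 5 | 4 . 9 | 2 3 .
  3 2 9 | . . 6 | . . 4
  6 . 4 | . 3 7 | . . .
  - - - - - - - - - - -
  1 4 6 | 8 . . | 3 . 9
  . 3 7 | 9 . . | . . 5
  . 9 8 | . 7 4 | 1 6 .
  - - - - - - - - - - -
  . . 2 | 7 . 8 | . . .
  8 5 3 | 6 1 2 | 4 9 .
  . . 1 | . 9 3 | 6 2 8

Step 1. [r3c9∈{1}] nothing but 1 survives at r3c9. So r3c9=1.
Step 2. [r2c7∈{5,7,8}] 7 has one home in col 7: r2c7, so r2c7=7.
Step 3. [r9c4∈{5}] only 5 remains possible at r9c4. So r9c4=5.
Step 4. [r3c2∈{8}] r3c2's peers cover all but 8. So r3c2=8.
Step 5. [r2c8∈{5,8}] across box 3, 8 lands solely at r2c8, so r2c8=8.
Step 6. [r4c5∈{2,5}] across row 4, 2 lands solely at r4c5, so r4c5=2.
Step 7. [r7c7∈{5}] r7c7's peers cover all but 5 ⇒ r7c7=5.
Step 8. [r9c2∈{7}] only 7 remains possible at r9c2, so r9c2=7.
Step 9. [r9c1∈{4}] only 4 remains possible at r9c1 ⇒ r9c1=4.
Step 10. [r6c9∈{2}] nothing but 2 survives at r6c9, so r6c9=2.
Step 11. [r5c6∈{1}] r5c6 is down to just 1, so r5c6=1.
Step 12. [r1c9∈{6}] r1c9 has the single candidate 6, so r1c9=6.
Step 13. [r7c1∈{9}] r7c1 has the single candidate 9 ⇒ r7c1=9.
Step 14. [r1c5∈{8}] r1c5's peers cover all but 8 ⇒ r1c5=8.
Step 15. [r4c6∈{5}] nothing but 5 survives at r4c6 ⇒ r4c6=5.
Step 16. [r5c8∈{4}] r5c8 has the single candidate 4. So r5c8=4.
Step 17. [r6c4∈{3}] r6c4's peers cover all but 3, so r6c4=3.
Step 18. [r5c7∈{8}] r5c7 is down to just 8. So r5c7=8.
Step 19. [r8c9∈{7}] r8c9 is down to just 7 ⇒ r8c9=7.
Step 20. [r1c1∈{7}] r1c1 is down to just 7 ⇒ r1c1=7.
Step 21. [r3c4∈{2}] r3c4 has the single candidate 2. So r3c4=2.
Step 22. [r7c2∈{6}] r7c2 is down to just 6 ⇒ r7c2=6.
Step 23. [r7c5∈{4}] only 4 remains possible at r7c5. So r7c5=4.
Step 24. [r2c4∈{1}] nothing but 1 survives at r2c4, so r2c4=1.
Step 25. [r5c1∈{2}] r5c1 is down to just 2. So r5c1=2.
Step 26. [r1c2∈{1}] r1c2 has the single candidate 1, so r1c2=1.
Step 27. [r5c5∈{6}] r5c5 is down to just 6, so r5c5=6.
Step 28. [r3c8∈{5}] nothing but 5 survives at r3c8, so r3c8=5.
Step 29. [r7c8∈{1}] r7c8 is down to just 1, so r7c8=1.
Step 30. [r4c8∈{7}] only 7 remains possible at r4c8, so r4c8=7.
Step 31. [r2c5∈{5}] only 5 remains possible at r2c5. So r2c5=5.
Step 32. [r3c7∈{9}] only 9 remains possible at r3c7 ⇒ r3c7=9.
Step 33. [r6c1∈{5}] r6c1 has the single candidate 5 ⇒ r6c1=5.
Step 34. [r7c9∈{3}] only 3 remains possible at r7c9, so r7c9=3.

Answer: 7 1 5 4 8 9 2 3 6 / 3 2 9 1 5 6 7 8 4 / 6 8 4 2 3 7 9 5 1 / 1 4 6 8 2 5 3 7 9 / 2 3 7 9 6 1 8 4 5 / 5 9 8 3 7 4 1 6 2 / 9 6 2 7 4 8 5 1 3 / 8 5 3 6 1 2 4 9 7 / 4 7 1 5 9 3 6 2 8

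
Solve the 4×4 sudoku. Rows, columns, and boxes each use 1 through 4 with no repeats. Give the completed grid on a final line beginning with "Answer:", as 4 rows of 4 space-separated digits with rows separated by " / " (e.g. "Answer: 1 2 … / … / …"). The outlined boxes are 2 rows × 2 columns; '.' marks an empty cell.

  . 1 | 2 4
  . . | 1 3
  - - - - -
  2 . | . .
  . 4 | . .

Step 1. [r4c1∈{1,3}] 1 has one home in col 1: r4c1. So r4c1=1.
Step 2. [r4c3∈{3}] r4c3 has the single candidate 3. So r4c3=3.
Step 3. [r2c2∈{2}] r2c2's peers cover all but 2 ⇒ r2c2=2.
Step 4. [r3c3∈{4}] r3c3's peers cover all but 4, so r3c3=4.
Step 5. [r2c1∈{4}] nothing but 4 survives at r2c1 ⇒ r2c1=4.
Step 6. [r3c2∈{3}] r3c2's peers cover all but 3, so r3c2=3.
Step 7. [r1c1∈{3}] r1c1 is down to just 3. So r1c1=3.
Step 8. [r3c4∈{1}] r3c4 is down to just 1. So r3c4=1.
Step 9. [r4c4∈{2}] r4c4 is down to just 2, so r4c4=2.

Answer: 3 1 2 4 / 4 2 1 3 / 2 3 4 1 / 1 4 3 2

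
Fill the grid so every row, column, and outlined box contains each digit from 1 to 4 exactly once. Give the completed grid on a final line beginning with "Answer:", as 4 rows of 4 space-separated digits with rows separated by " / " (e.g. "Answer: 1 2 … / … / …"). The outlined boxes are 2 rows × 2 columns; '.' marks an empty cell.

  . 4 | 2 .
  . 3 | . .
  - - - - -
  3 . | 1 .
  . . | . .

Step 1. [r4c1∈{1,2,4}] 4 has one home in col 1: r4c1, so r4c1=4.
Step 2. [r3c4∈{2,4}] 4 has one home in row 3: r3c4. So r3c4=4.
Step 3. [r4c4∈{2,3}] col 4 places 2 nowhere but r4c4, so r4c4=2.
Step 4. [r1c1∈{1}] nothing but 1 survives at r1c1 ⇒ r1c1=1.
Step 5. [r4c2∈{1}] nothing but 1 survives at r4c2 ⇒ r4c2=1.
Step 6. [r3c2∈{2}] r3c2 has the single candidate 2 ⇒ r3c2=2.
Step 7. [r4c3∈{3}] only 3 remains possible at r4c3. So r4c3=3.
Step 8. [r1c4∈{3}] r1c4 is down to just 3, so r1c4=3.
Step 9. [r2c3∈{4}] r2c3 has the single candidate 4 ⇒ r2c3=4.
Step 10. [r2c1∈{2}] r2c1 is down to just 2 ⇒ r2c1=2.
Step 11. [r2c4∈{1}] nothing but 1 survives at r2c4 ⇒ r2c4=1.

Answer: 1 4 2 3 / 2 3 4 1 / 3 2 1 4 / 4 1 3 2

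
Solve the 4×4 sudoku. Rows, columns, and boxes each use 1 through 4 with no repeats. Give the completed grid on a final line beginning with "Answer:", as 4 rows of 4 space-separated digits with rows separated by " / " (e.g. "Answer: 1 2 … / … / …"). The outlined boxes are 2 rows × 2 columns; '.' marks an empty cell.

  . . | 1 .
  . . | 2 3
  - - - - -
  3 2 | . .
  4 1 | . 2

Step 1. [r1c4∈{4}] r1c4 has the single candidate 4. So r1c4=4.
Step 2. [r3c4∈{1}] r3c4 is down to just 1 ⇒ r3c4=1.
Step 3. [r1c2∈{3}] r1c2's peers cover all but 3, so r1c2=3.
Step 4. [r3c3∈{4}] nothing but 4 survives at r3c3, so r3c3=4.
Step 5. [r4c3∈{3}] r4c3 has the single candidate 3 ⇒ r4c3=3.
Step 6. [r2c2∈{4}] nothing but 4 survives at r2c2. So r2c2=4.
Step 7. [r2c1∈{1}] nothing but 1 survives at r2c1 ⇒ r2c1=1.
Step 8. [r1c1∈{2}] r1c1 is down to just 2. So r1c1=2.

Answer: 2 3 1 4 / 1 4 2 3 / 3 2 4 1 / 4 1 3 2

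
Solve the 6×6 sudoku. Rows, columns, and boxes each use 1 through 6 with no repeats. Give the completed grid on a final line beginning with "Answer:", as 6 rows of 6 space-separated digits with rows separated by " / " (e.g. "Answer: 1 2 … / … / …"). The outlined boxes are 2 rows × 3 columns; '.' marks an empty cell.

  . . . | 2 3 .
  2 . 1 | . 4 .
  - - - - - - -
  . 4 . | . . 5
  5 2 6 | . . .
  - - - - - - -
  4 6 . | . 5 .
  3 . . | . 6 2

Step 1. [r4c5∈{1}] nothing but 1 survives at r4c5 ⇒ r4c5=1.
Step 2. [r1c2∈{5}] nothing but 5 survives at r1c2. So r1c2=5.
Step 3. [r4c6∈{3,4}] in col 6, 4 fits only at r4c6 ⇒ r4c6=4.
Step 4. [r2c6∈{6}] nothing but 6 survives at r2c6, so r2c6=6.
Step 5. [r5c6∈{1,3}] 3 has one home in col 6: r5c6. So r5c6=3.
Step 6. [r6c4∈{1,4}] in row 6, 4 fits only at r6c4. So r6c4=4.
Step 7. [r3c4∈{3,6}] in row 3, 6 fits only at r3c4. So r3c4=6.
Step 8. [r4c4∈{3}] r4c4's peers cover all but 3, so r4c4=3.
Step 9. [r1c3∈{4}] nothing but 4 survives at r1c3 ⇒ r1c3=4.
Step 10. [r3c1∈{1}] r3c1's peers cover all but 1. So r3c1=1.
Step 11. [r3c5∈{2}] r3c5's peers cover all but 2. So r3c5=2.
Step 12. [r3c3∈{3}] only 3 remains possible at r3c3, so r3c3=3.
Step 13. [r5c4∈{1}] r5c4 has the single candidate 1. So r5c4=1.
Step 14. [r2c4∈{5}] r2c4 has the single candidate 5, so r2c4=5.
Step 15. [r1c6∈{1}] nothing but 1 survives at r1c6 ⇒ r1c6=1.
Step 16. [r1c1∈{6}] only 6 remains possible at r1c1, so r1c1=6.
Step 17. [r2c2∈{3}] r2c2 has the single candidate 3. So r2c2=3.
Step 18. [r6c2∈{1}] only 1 remains possible at r6c2, so r6c2=1.
Step 19. [r5c3∈{2}] r5c3 is down to just 2, so r5c3=2.
Step 20. [r6c3∈{5}] r6c3's peers cover all but 5 ⇒ r6c3=5.

Answer: 6 5 4 2 3 1 / 2 3 1 5 4 6 / 1 4 3 6 2 5 / 5 2 6 3 1 4 / 4 6 2 1 5 3 / 3 1 5 4 6 2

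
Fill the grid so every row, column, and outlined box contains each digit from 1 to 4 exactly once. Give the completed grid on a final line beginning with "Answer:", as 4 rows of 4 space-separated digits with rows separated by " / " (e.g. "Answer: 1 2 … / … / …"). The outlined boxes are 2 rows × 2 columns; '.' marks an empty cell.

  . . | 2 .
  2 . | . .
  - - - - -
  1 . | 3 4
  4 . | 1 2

Step 1. [r1c2∈{1,3,4}] in row 1, 4 fits only at r1c2, so r1c2=4.
Step 2. [r1c1∈{3}] nothing but 3 survives at r1c1 ⇒ r1c1=3.
Step 3. [r2c2∈{1}] r2c2 has the single candidate 1 ⇒ r2c2=1.
Step 4. [r2c4∈{3}] nothing but 3 survives at r2c4. So r2c4=3.
Step 5. [r1c4∈{1}] r1c4 has the single candidate 1. So r1c4=1.
Step 6. [r4c2∈{3}] only 3 remains possible at r4c2 ⇒ r4c2=3.
Step 7. [r2c3∈{4}] r2c3 is down to just 4, so r2c3=4.
Step 8. [r3c2∈{2}] r3c2 has the single candidate 2, so r3c2=2.

Answer: 3 4 2 1 / 2 1 4 3 / 1 2 3 4 / 4 3 1 2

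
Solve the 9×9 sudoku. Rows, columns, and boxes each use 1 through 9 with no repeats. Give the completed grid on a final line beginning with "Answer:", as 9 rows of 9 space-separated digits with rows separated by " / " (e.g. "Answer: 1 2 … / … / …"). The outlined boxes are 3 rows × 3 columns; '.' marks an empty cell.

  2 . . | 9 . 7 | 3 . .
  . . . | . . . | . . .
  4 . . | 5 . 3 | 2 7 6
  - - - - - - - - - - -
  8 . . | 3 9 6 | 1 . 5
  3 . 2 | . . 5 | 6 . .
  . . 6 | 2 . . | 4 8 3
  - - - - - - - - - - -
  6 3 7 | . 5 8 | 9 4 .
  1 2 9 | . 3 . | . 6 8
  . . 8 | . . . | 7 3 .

Step 1. [r9c2∈{4,5}] across box 7, 4 lands solely at r9c2, so r9c2=4.
Step 2. [r7c4∈{1}] only 1 remains possible at r7c4, so r7c4=1.
Step 3. [r3c2∈{1,8,9}] row 3 places 9 nowhere but r3c2. So r3c2=9.
Step 4. [r3c3∈{1}] nothing but 1 survives at r3c3, so r3c3=1.
Step 5. [r1c3∈{5}] r1c3 is down to just 5, so r1c3=5.
Step 6. [r2c7∈{5,8}] col 7 places 8 nowhere but r2c7 ⇒ r2c7=8.
Step 7. [r6c6∈{1}] r6c6 is down to just 1. So r6c6=1.
Step 8. [r6c5∈{7}] only 7 remains possible at r6c5, so r6c5=7.
Step 9. [r1c8∈{1}] only 1 remains possible at r1c8 ⇒ r1c8=1.
Step 10. [r2c5∈{1,2,4,6}] r2c5 is the only open cell in row 2 admitting 1 ⇒ r2c5=1.
Step 11. [r9c5∈{2,6}] 2 has one home in col 5: r9c5 ⇒ r9c5=2.
Step 12. [r1c5∈{4,6,8}] 6 has one home in col 5: r1c5, so r1c5=6.
Step 13. [r2c4∈{4}] r2c4 is down to just 4. So r2c4=4.
Step 14. [r5c9∈{7,9}] across col 9, 7 lands solely at r5c9. So r5c9=7.
Step 15. [r2c2∈{6,7}] in row 2, 6 fits only at r2c2 ⇒ r2c2=6.
Step 16. [r3c5∈{8}] nothing but 8 survives at r3c5. So r3c5=8.
Step 17. [r6c1∈{5,9}] row 6 places 9 nowhere but r6c1, so r6c1=9.
Step 18. [r2c9∈{9}] nothing but 9 survives at r2c9 ⇒ r2c9=9.
Step 19. [r9c1∈{5}] r9c1 is down to just 5, so r9c1=5.
Step 20. [r4c3∈{4}] nothing but 4 survives at r4c3 ⇒ r4c3=4.
Step 21. [r9c4∈{6}] only 6 remains possible at r9c4, so r9c4=6.
Step 22. [r2c8∈{5}] r2c8 has the single candidate 5, so r2c8=5.
Step 23. [r4c2∈{7}] nothing but 7 survives at r4c2. So r4c2=7.
Step 24. [r9c6∈{9}] r9c6's peers cover all but 9, so r9c6=9.
Step 25. [r2c3∈{3}] nothing but 3 survives at r2c3 ⇒ r2c3=3.
Step 26. [r2c1∈{7}] nothing but 7 survives at r2c1, so r2c1=7.
Step 27. [r4c8∈{2}] r4c8 is down to just 2. So r4c8=2.
Step 28. [r5c8∈{9}] r5c8 is down to just 9 ⇒ r5c8=9.
Step 29. [r1c9∈{4}] only 4 remains possible at r1c9, so r1c9=4.
Step 30. [r8c6∈{4}] r8c6's peers cover all but 4 ⇒ r8c6=4.
Step 31. [r7c9∈{2}] r7c9's peers cover all but 2. So r7c9=2.
Step 32. [r5c4∈{8}] nothing but 8 survives at r5c4 ⇒ r5c4=8.
Step 33. [r8c7∈{5}] r8c7's peers cover all but 5. So r8c7=5.
Step 34. [r6c2∈{5}] r6c2 has the single candidate 5 ⇒ r6c2=5.
Step 35. [r5c5∈{4}] nothing but 4 survives at r5c5, so r5c5=4.
Step 36. [r9c9∈{1}] r9c9's peers cover all but 1. So r9c9=1.
Step 37. [r8c4∈{7}] only 7 remains possible at r8c4. So r8c4=7.
Step 38. [r2c6∈{2}] r2c6 has the single candidate 2. So r2c6=2.
Step 39. [r5c2∈{1}] nothing but 1 survives at r5c2, so r5c2=1.
Step 40. [r1c2∈{8}] nothing but 8 survives at r1c2, so r1c2=8.

Answer: 2 8 5 9 6 7 3 1 4 / 7 6 3 4 1 2 8 5 9 / 4 9 1 5 8 3 2 7 6 / 8 7 4 3 9 6 1 2 5 / 3 1 2 8 4 5 6 9 7 / 9 5 6 2 7 1 4 8 3 / 6 3 7 1 5 8 9 4 2 / 1 2 9 7 3 4 5 6 8 / 5 4 8 6 2 9 7 3 1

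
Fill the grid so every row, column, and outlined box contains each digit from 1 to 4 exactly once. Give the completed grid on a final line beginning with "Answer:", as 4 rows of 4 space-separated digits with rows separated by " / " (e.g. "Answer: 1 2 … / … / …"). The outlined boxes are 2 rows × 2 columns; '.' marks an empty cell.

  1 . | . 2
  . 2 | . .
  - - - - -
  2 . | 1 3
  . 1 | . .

Step 1. [r4c4∈{4}] r4c4 has the single candidate 4, so r4c4=4.
Step 2. [r2c1∈{3,4}] in col 1, 4 fits only at r2c1. So r2c1=4.
Step 3. [r1c3∈{3,4}] across row 1, 4 lands solely at r1c3, so r1c3=4.
Step 4. [r2c3∈{3}] r2c3's peers cover all but 3. So r2c3=3.
Step 5. [r3c2∈{4}] only 4 remains possible at r3c2 ⇒ r3c2=4.
Step 6. [r4c1∈{3}] r4c1's peers cover all but 3, so r4c1=3.
Step 7. [r4c3∈{2}] r4c3 has the single candidate 2 ⇒ r4c3=2.
Step 8. [r1c2∈{3}] only 3 remains possible at r1c2 ⇒ r1c2=3.
Step 9. [r2c4∈{1}] only 1 remains possible at r2c4 ⇒ r2c4=1.

Answer: 1 3 4 2 / 4 2 3 1 / 2 4 1 3 / 3 1 2 4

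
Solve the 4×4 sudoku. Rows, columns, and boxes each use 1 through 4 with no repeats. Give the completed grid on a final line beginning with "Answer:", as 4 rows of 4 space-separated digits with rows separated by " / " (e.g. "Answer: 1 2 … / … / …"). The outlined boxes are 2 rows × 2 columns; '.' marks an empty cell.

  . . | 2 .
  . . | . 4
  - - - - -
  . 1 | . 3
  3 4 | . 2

Step 1. [r2c2∈{2,3}] in col 2, 2 fits only at r2c2, so r2c2=2.
Step 2. [r2c1∈{1}] only 1 remains possible at r2c1, so r2c1=1.
Step 3. [r4c3∈{1}] r4c3 is down to just 1 ⇒ r4c3=1.
Step 4. [r1c2∈{3}] r1c2 has the single candidate 3 ⇒ r1c2=3.
Step 5. [r3c1∈{2}] r3c1 is down to just 2, so r3c1=2.
Step 6. [r2c3∈{3}] r2c3 is down to just 3 ⇒ r2c3=3.
Step 7. [r3c3∈{4}] nothing but 4 survives at r3c3 ⇒ r3c3=4.
Step 8. [r1c4∈{1}] r1c4 is down to just 1, so r1c4=1.
Step 9. [r1c1∈{4}] r1c1 has the single candidate 4 ⇒ r1c1=4.

Answer: 4 3 2 1 / 1 2 3 4 / 2 1 4 3 / 3 4 1 2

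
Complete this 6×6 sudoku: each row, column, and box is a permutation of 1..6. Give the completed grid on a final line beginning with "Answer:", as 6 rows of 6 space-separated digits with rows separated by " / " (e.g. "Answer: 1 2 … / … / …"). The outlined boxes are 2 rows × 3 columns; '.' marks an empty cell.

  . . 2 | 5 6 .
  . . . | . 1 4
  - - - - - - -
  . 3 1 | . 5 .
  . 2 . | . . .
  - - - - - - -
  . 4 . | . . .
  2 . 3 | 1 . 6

Step 1. [r4c3∈{4,5,6}] col 3 places 4 nowhere but r4c3, so r4c3=4.
Step 2. [r1c6∈{3}] r1c6's peers cover all but 3. So r1c6=3.
Step 3. [r3c1∈{6}] only 6 remains possible at r3c1 ⇒ r3c1=6.
Step 4. [r5c6∈{2,5}] in col 6, 5 fits only at r5c6. So r5c6=5.
Step 5. [r2c3∈{5,6}] across col 3, 5 lands solely at r2c3. So r2c3=5.
Step 6. [r4c5∈{3}] r4c5 has the single candidate 3. So r4c5=3.
Step 7. [r2c4∈{2}] r2c4 is down to just 2 ⇒ r2c4=2.
Step 8. [r5c1∈{1}] only 1 remains possible at r5c1, so r5c1=1.
Step 9. [r3c4∈{4}] r3c4 is down to just 4 ⇒ r3c4=4.
Step 10. [r5c3∈{6}] r5c3's peers cover all but 6. So r5c3=6.
Step 11. [r1c2∈{1}] only 1 remains possible at r1c2. So r1c2=1.
Step 12. [r6c5∈{4}] r6c5 is down to just 4, so r6c5=4.
Step 13. [r1c1∈{4}] r1c1's peers cover all but 4. So r1c1=4.
Step 14. [r2c2∈{6}] r2c2's peers cover all but 6 ⇒ r2c2=6.
Step 15. [r6c2∈{5}] r6c2 is down to just 5, so r6c2=5.
Step 16. [r4c1∈{5}] nothing but 5 survives at r4c1. So r4c1=5.
Step 17. [r4c4∈{6}] r4c4 is down to just 6. So r4c4=6.
Step 18. [r5c4∈{3}] r5c4's peers cover all but 3 ⇒ r5c4=3.
Step 19. [r3c6∈{2}] r3c6's peers cover all but 2. So r3c6=2.
Step 20. [r2c1∈{3}] only 3 remains possible at r2c1 ⇒ r2c1=3.
Step 21. [r4c6∈{1}] nothing but 1 survives at r4c6. So r4c6=1.
Step 22. [r5c5∈{2}] r5c5 is down to just 2. So r5c5=2.

Answer: 4 1 2 5 6 3 / 3 6 5 2 1 4 / 6 3 1 4 5 2 / 5 2 4 6 3 1 / 1 4 6 3 2 5 / 2 5 3 1 4 6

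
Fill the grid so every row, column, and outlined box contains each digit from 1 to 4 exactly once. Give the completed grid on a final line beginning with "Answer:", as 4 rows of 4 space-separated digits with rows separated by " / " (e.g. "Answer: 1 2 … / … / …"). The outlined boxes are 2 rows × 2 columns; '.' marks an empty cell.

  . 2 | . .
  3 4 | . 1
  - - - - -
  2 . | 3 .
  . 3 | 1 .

Step 1. [r3c4∈{4}] r3c4 has the single candidate 4. So r3c4=4.
Step 2. [r1c1∈{1}] only 1 remains possible at r1c1 ⇒ r1c1=1.
Step 3. [r3c2∈{1}] r3c2 has the single candidate 1. So r3c2=1.
Step 4. [r2c3∈{2}] only 2 remains possible at r2c3 ⇒ r2c3=2.
Step 5. [r4c1∈{4}] nothing but 4 survives at r4c1 ⇒ r4c1=4.
Step 6. [r1c3∈{4}] r1c3's peers cover all but 4. So r1c3=4.
Step 7. [r4c4∈{2}] only 2 remains possible at r4c4, so r4c4=2.
Step 8. [r1c4∈{3}] r1c4 is down to just 3, so r1c4=3.

Answer: 1 2 4 3 / 3 4 2 1 / 2 1 3 4 / 4 3 1 2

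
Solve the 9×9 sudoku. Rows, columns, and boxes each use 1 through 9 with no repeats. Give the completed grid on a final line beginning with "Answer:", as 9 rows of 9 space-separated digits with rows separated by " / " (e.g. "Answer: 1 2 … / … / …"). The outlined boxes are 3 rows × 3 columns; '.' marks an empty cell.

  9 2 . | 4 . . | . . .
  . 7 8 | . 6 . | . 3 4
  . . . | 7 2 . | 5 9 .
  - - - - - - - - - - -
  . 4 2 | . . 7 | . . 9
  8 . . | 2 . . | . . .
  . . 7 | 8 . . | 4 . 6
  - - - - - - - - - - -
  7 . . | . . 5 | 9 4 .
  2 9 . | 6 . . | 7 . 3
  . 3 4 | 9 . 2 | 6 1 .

Step 1. [r4c1∈{1,3,5,6}] r4c1 is the only open cell in row 4 admitting 6, so r4c1=6.
Step 2. [r5c3∈{1,3,5,9}] in col 3, 9 fits only at r5c3 ⇒ r5c3=9.
Step 3. [r6c1∈{1,3,5}] 3 has one home in box 4: r6c1, so r6c1=3.
Step 4. [r7c2∈{1,6,8}] 8 has one home in col 2: r7c2, so r7c2=8.
Step 5. [r3c2∈{1,6}] in col 2, 6 fits only at r3c2 ⇒ r3c2=6.
Step 6. [r6c5∈{1,5,9}] in col 5, 9 fits only at r6c5 ⇒ r6c5=9.
Step 7. [r6c6∈{1}] r6c6 has the single candidate 1. So r6c6=1.
Step 8. [r4c7∈{1,3,8}] row 4 places 1 nowhere but r4c7. So r4c7=1.
Step 9. [r1c7∈{8}] r1c7 is down to just 8. So r1c7=8.
Step 10. [r1c6∈{3}] only 3 remains possible at r1c6, so r1c6=3.
Step 11. [r9c1∈{5}] only 5 remains possible at r9c1 ⇒ r9c1=5.
Step 12. [r5c9∈{5,7}] r5c9 is the only open cell in col 9 admitting 5. So r5c9=5.
Step 13. [r8c3∈{1}] r8c3 has the single candidate 1. So r8c3=1.
Step 14. [r2c4∈{1,5}] across row 2, 5 lands solely at r2c4 ⇒ r2c4=5.
Step 15. [r4c4∈{3}] r4c4 has the single candidate 3 ⇒ r4c4=3.
Step 16. [r1c9∈{1,7}] col 9 places 7 nowhere but r1c9. So r1c9=7.
Step 17. [r5c5∈{4}] only 4 remains possible at r5c5, so r5c5=4.
Step 18. [r8c5∈{8}] nothing but 8 survives at r8c5, so r8c5=8.
Step 19. [r1c5∈{1}] only 1 remains possible at r1c5 ⇒ r1c5=1.
Step 20. [r3c1∈{1,4}] row 3 places 4 nowhere but r3c1, so r3c1=4.
Step 21. [r9c5∈{7}] r9c5 is down to just 7. So r9c5=7.
Step 22. [r1c8∈{6}] r1c8 has the single candidate 6 ⇒ r1c8=6.
Step 23. [r4c8∈{8}] nothing but 8 survives at r4c8. So r4c8=8.
Step 24. [r5c6∈{6}] r5c6 is down to just 6 ⇒ r5c6=6.
Step 25. [r8c8∈{5}] r8c8 has the single candidate 5. So r8c8=5.
Step 26. [r7c3∈{6}] only 6 remains possible at r7c3, so r7c3=6.
Step 27. [r7c5∈{3}] nothing but 3 survives at r7c5. So r7c5=3.
Step 28. [r1c3∈{5}] only 5 remains possible at r1c3, so r1c3=5.
Step 29. [r4c5∈{5}] r4c5's peers cover all but 5 ⇒ r4c5=5.
Step 30. [r3c9∈{1}] only 1 remains possible at r3c9, so r3c9=1.
Step 31. [r5c2∈{1}] r5c2's peers cover all but 1. So r5c2=1.
Step 32. [r7c9∈{2}] nothing but 2 survives at r7c9 ⇒ r7c9=2.
Step 33. [r7c4∈{1}] only 1 remains possible at r7c4. So r7c4=1.
Step 34. [r6c8∈{2}] r6c8's peers cover all but 2. So r6c8=2.
Step 35. [r5c8∈{7}] r5c8's peers cover all but 7 ⇒ r5c8=7.
Step 36. [r2c7∈{2}] r2c7 is down to just 2 ⇒ r2c7=2.
Step 37. [r8c6∈{4}] nothing but 4 survives at r8c6. So r8c6=4.
Step 38. [r2c6∈{9}] nothing but 9 survives at r2c6 ⇒ r2c6=9.
Step 39. [r6c2∈{5}] r6c2 has the single candidate 5 ⇒ r6c2=5.
Step 40. [r2c1∈{1}] r2c1's peers cover all but 1. So r2c1=1.
Step 41. [r3c3∈{3}] r3c3 is down to just 3, so r3c3=3.
Step 42. [r9c9∈{8}] r9c9's peers cover all but 8 ⇒ r9c9=8.
Step 43. [r5c7∈{3}] only 3 remains possible at r5c7 ⇒ r5c7=3.
Step 44. [r3c6∈{8}] r3c6 has the single candidate 8. So r3c6=8.

Answer: 9 2 5 4 1 3 8 6 7 / 1 7 8 5 6 9 2 3 4 / 4 6 3 7 2 8 5 9 1 / 6 4 2 3 5 7 1 8 9 / 8 1 9 2 4 6 3 7 5 / 3 5 7 8 9 1 4 2 6 / 7 8 6 1 3 5 9 4 2 / 2 9 1 6 8 4 7 5 3 / 5 3 4 9 7 2 6 1 8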